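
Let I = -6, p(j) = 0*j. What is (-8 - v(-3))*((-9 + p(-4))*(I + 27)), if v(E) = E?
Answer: 945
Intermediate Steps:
p(j) = 0
(-8 - v(-3))*((-9 + p(-4))*(I + 27)) = (-8 - 1*(-3))*((-9 + 0)*(-6 + 27)) = (-8 + 3)*(-9*21) = -5*(-189) = 945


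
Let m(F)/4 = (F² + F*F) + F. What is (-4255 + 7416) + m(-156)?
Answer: 197225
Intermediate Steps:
m(F) = 4*F + 8*F² (m(F) = 4*((F² + F*F) + F) = 4*((F² + F²) + F) = 4*(2*F² + F) = 4*(F + 2*F²) = 4*F + 8*F²)
(-4255 + 7416) + m(-156) = (-4255 + 7416) + 4*(-156)*(1 + 2*(-156)) = 3161 + 4*(-156)*(1 - 312) = 3161 + 4*(-156)*(-311) = 3161 + 194064 = 197225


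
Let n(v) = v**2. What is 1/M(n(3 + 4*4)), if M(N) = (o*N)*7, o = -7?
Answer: -1/17689 ≈ -5.6532e-5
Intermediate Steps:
M(N) = -49*N (M(N) = -7*N*7 = -49*N)
1/M(n(3 + 4*4)) = 1/(-49*(3 + 4*4)**2) = 1/(-49*(3 + 16)**2) = 1/(-49*19**2) = 1/(-49*361) = 1/(-17689) = -1/17689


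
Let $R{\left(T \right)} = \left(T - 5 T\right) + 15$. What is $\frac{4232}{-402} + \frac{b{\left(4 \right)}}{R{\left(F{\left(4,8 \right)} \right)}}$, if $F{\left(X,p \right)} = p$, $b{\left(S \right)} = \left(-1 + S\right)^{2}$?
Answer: $- \frac{37781}{3417} \approx -11.057$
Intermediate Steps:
$R{\left(T \right)} = 15 - 4 T$ ($R{\left(T \right)} = - 4 T + 15 = 15 - 4 T$)
$\frac{4232}{-402} + \frac{b{\left(4 \right)}}{R{\left(F{\left(4,8 \right)} \right)}} = \frac{4232}{-402} + \frac{\left(-1 + 4\right)^{2}}{15 - 32} = 4232 \left(- \frac{1}{402}\right) + \frac{3^{2}}{15 - 32} = - \frac{2116}{201} + \frac{9}{-17} = - \frac{2116}{201} + 9 \left(- \frac{1}{17}\right) = - \frac{2116}{201} - \frac{9}{17} = - \frac{37781}{3417}$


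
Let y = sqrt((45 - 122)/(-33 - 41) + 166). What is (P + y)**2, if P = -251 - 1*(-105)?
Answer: (10804 - sqrt(914714))**2/5476 ≈ 17709.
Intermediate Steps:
P = -146 (P = -251 + 105 = -146)
y = sqrt(914714)/74 (y = sqrt(-77/(-74) + 166) = sqrt(-77*(-1/74) + 166) = sqrt(77/74 + 166) = sqrt(12361/74) = sqrt(914714)/74 ≈ 12.924)
(P + y)**2 = (-146 + sqrt(914714)/74)**2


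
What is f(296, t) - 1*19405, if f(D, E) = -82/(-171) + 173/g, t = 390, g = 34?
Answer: -112788299/5814 ≈ -19399.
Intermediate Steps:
f(D, E) = 32371/5814 (f(D, E) = -82/(-171) + 173/34 = -82*(-1/171) + 173*(1/34) = 82/171 + 173/34 = 32371/5814)
f(296, t) - 1*19405 = 32371/5814 - 1*19405 = 32371/5814 - 19405 = -112788299/5814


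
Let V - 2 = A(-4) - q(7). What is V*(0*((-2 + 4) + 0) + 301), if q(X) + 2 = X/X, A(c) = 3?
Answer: 1806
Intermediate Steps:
q(X) = -1 (q(X) = -2 + X/X = -2 + 1 = -1)
V = 6 (V = 2 + (3 - 1*(-1)) = 2 + (3 + 1) = 2 + 4 = 6)
V*(0*((-2 + 4) + 0) + 301) = 6*(0*((-2 + 4) + 0) + 301) = 6*(0*(2 + 0) + 301) = 6*(0*2 + 301) = 6*(0 + 301) = 6*301 = 1806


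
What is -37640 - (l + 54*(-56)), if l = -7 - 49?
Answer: -34560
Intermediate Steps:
l = -56
-37640 - (l + 54*(-56)) = -37640 - (-56 + 54*(-56)) = -37640 - (-56 - 3024) = -37640 - 1*(-3080) = -37640 + 3080 = -34560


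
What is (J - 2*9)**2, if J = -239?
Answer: 66049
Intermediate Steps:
(J - 2*9)**2 = (-239 - 2*9)**2 = (-239 - 18)**2 = (-257)**2 = 66049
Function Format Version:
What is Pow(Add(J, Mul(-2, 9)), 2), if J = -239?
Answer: 66049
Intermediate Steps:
Pow(Add(J, Mul(-2, 9)), 2) = Pow(Add(-239, Mul(-2, 9)), 2) = Pow(Add(-239, -18), 2) = Pow(-257, 2) = 66049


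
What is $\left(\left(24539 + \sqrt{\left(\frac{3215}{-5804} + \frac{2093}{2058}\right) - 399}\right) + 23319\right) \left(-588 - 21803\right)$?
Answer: $-1071588478 - \frac{22391 i \sqrt{1480137178407}}{60942} \approx -1.0716 \cdot 10^{9} - 4.47 \cdot 10^{5} i$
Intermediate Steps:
$\left(\left(24539 + \sqrt{\left(\frac{3215}{-5804} + \frac{2093}{2058}\right) - 399}\right) + 23319\right) \left(-588 - 21803\right) = \left(\left(24539 + \sqrt{\left(3215 \left(- \frac{1}{5804}\right) + 2093 \cdot \frac{1}{2058}\right) - 399}\right) + 23319\right) \left(-22391\right) = \left(\left(24539 + \sqrt{\left(- \frac{3215}{5804} + \frac{299}{294}\right) - 399}\right) + 23319\right) \left(-22391\right) = \left(\left(24539 + \sqrt{\frac{395093}{853188} - 399}\right) + 23319\right) \left(-22391\right) = \left(\left(24539 + \sqrt{- \frac{340026919}{853188}}\right) + 23319\right) \left(-22391\right) = \left(\left(24539 + \frac{i \sqrt{1480137178407}}{60942}\right) + 23319\right) \left(-22391\right) = \left(47858 + \frac{i \sqrt{1480137178407}}{60942}\right) \left(-22391\right) = -1071588478 - \frac{22391 i \sqrt{1480137178407}}{60942}$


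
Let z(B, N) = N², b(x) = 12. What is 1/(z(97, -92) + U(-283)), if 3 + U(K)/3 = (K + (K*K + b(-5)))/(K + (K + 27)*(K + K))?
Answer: 144613/1222942369 ≈ 0.00011825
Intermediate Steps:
U(K) = -9 + 3*(12 + K + K²)/(K + 2*K*(27 + K)) (U(K) = -9 + 3*((K + (K*K + 12))/(K + (K + 27)*(K + K))) = -9 + 3*((K + (K² + 12))/(K + (27 + K)*(2*K))) = -9 + 3*((K + (12 + K²))/(K + 2*K*(27 + K))) = -9 + 3*((12 + K + K²)/(K + 2*K*(27 + K))) = -9 + 3*(12 + K + K²)/(K + 2*K*(27 + K)))
1/(z(97, -92) + U(-283)) = 1/((-92)² + 3*(12 - 164*(-283) - 5*(-283)²)/(-283*(55 + 2*(-283)))) = 1/(8464 + 3*(-1/283)*(12 + 46412 - 5*80089)/(55 - 566)) = 1/(8464 + 3*(-1/283)*(12 + 46412 - 400445)/(-511)) = 1/(8464 + 3*(-1/283)*(-1/511)*(-354021)) = 1/(8464 - 1062063/144613) = 1/(1222942369/144613) = 144613/1222942369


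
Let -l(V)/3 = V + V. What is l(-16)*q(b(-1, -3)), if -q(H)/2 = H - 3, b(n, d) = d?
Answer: 1152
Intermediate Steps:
l(V) = -6*V (l(V) = -3*(V + V) = -6*V)
q(H) = 6 - 2*H (q(H) = -2*(H - 3) = -2*(-3 + H) = 6 - 2*H)
l(-16)*q(b(-1, -3)) = (-6*(-16))*(6 - 2*(-3)) = 96*(6 + 6) = 96*12 = 1152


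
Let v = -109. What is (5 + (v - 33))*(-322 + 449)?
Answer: -17399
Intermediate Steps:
(5 + (v - 33))*(-322 + 449) = (5 + (-109 - 33))*(-322 + 449) = (5 - 142)*127 = -137*127 = -17399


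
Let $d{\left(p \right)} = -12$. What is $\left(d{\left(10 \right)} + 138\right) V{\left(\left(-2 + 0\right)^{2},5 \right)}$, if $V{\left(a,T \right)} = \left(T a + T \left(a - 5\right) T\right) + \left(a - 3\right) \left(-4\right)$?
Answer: $-1134$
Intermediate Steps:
$V{\left(a,T \right)} = 12 - 4 a + T a + T^{2} \left(-5 + a\right)$ ($V{\left(a,T \right)} = \left(T a + T \left(-5 + a\right) T\right) + \left(-3 + a\right) \left(-4\right) = \left(T a + T^{2} \left(-5 + a\right)\right) - \left(-12 + 4 a\right) = 12 - 4 a + T a + T^{2} \left(-5 + a\right)$)
$\left(d{\left(10 \right)} + 138\right) V{\left(\left(-2 + 0\right)^{2},5 \right)} = \left(-12 + 138\right) \left(12 - 5 \cdot 5^{2} - 4 \left(-2 + 0\right)^{2} + 5 \left(-2 + 0\right)^{2} + \left(-2 + 0\right)^{2} \cdot 5^{2}\right) = 126 \left(12 - 125 - 4 \left(-2\right)^{2} + 5 \left(-2\right)^{2} + \left(-2\right)^{2} \cdot 25\right) = 126 \left(12 - 125 - 16 + 5 \cdot 4 + 4 \cdot 25\right) = 126 \left(12 - 125 - 16 + 20 + 100\right) = 126 \left(-9\right) = -1134$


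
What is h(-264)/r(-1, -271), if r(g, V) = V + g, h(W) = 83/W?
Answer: 83/71808 ≈ 0.0011559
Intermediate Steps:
h(-264)/r(-1, -271) = (83/(-264))/(-271 - 1) = (83*(-1/264))/(-272) = -83/264*(-1/272) = 83/71808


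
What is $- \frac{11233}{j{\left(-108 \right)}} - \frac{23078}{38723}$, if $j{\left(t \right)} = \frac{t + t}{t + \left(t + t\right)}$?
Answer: $- \frac{1304972533}{77446} \approx -16850.0$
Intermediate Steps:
$j{\left(t \right)} = \frac{2}{3}$ ($j{\left(t \right)} = \frac{2 t}{t + 2 t} = \frac{2 t}{3 t} = 2 t \frac{1}{3 t} = \frac{2}{3}$)
$- \frac{11233}{j{\left(-108 \right)}} - \frac{23078}{38723} = - \frac{11233}{\frac{2}{3}} - \frac{23078}{38723} = \left(-11233\right) \frac{3}{2} - \frac{23078}{38723} = - \frac{33699}{2} - \frac{23078}{38723} = - \frac{1304972533}{77446}$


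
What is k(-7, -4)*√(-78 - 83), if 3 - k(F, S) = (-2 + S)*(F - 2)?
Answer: -51*I*√161 ≈ -647.12*I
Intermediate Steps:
k(F, S) = 3 - (-2 + F)*(-2 + S) (k(F, S) = 3 - (-2 + S)*(F - 2) = 3 - (-2 + S)*(-2 + F) = 3 - (-2 + F)*(-2 + S))
k(-7, -4)*√(-78 - 83) = (-1 + 2*(-7) + 2*(-4) - 1*(-7)*(-4))*√(-78 - 83) = (-1 - 14 - 8 - 28)*√(-161) = -51*I*√161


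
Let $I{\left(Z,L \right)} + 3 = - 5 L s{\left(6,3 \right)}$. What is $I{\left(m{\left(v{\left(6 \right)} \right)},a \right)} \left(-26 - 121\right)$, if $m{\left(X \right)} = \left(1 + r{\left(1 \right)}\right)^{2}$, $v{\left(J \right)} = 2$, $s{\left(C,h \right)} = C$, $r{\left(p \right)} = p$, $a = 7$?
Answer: $31311$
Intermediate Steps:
$m{\left(X \right)} = 4$ ($m{\left(X \right)} = \left(1 + 1\right)^{2} = 2^{2} = 4$)
$I{\left(Z,L \right)} = -3 - 30 L$ ($I{\left(Z,L \right)} = -3 + - 5 L 6 = -3 - 30 L$)
$I{\left(m{\left(v{\left(6 \right)} \right)},a \right)} \left(-26 - 121\right) = \left(-3 - 210\right) \left(-26 - 121\right) = \left(-3 - 210\right) \left(-147\right) = \left(-213\right) \left(-147\right) = 31311$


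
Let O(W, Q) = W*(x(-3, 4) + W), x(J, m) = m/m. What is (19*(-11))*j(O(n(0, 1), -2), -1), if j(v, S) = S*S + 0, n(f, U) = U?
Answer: -209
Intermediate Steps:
x(J, m) = 1
O(W, Q) = W*(1 + W)
j(v, S) = S² (j(v, S) = S² + 0 = S²)
(19*(-11))*j(O(n(0, 1), -2), -1) = (19*(-11))*(-1)² = -209*1 = -209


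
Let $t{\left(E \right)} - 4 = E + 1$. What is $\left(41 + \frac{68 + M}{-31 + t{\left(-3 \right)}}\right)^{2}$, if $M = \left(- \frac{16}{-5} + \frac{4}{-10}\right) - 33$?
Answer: $\frac{33131536}{21025} \approx 1575.8$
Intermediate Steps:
$M = - \frac{151}{5}$ ($M = \left(\left(-16\right) \left(- \frac{1}{5}\right) + 4 \left(- \frac{1}{10}\right)\right) - 33 = \left(\frac{16}{5} - \frac{2}{5}\right) - 33 = \frac{14}{5} - 33 = - \frac{151}{5} \approx -30.2$)
$t{\left(E \right)} = 5 + E$ ($t{\left(E \right)} = 4 + \left(E + 1\right) = 4 + \left(1 + E\right) = 5 + E$)
$\left(41 + \frac{68 + M}{-31 + t{\left(-3 \right)}}\right)^{2} = \left(41 + \frac{68 - \frac{151}{5}}{-31 + \left(5 - 3\right)}\right)^{2} = \left(41 + \frac{189}{5 \left(-31 + 2\right)}\right)^{2} = \left(41 + \frac{189}{5 \left(-29\right)}\right)^{2} = \left(41 + \frac{189}{5} \left(- \frac{1}{29}\right)\right)^{2} = \left(41 - \frac{189}{145}\right)^{2} = \left(\frac{5756}{145}\right)^{2} = \frac{33131536}{21025}$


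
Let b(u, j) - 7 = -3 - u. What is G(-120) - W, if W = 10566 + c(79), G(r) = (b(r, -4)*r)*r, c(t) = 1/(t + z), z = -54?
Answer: 44375849/25 ≈ 1.7750e+6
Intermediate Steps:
b(u, j) = 4 - u (b(u, j) = 7 + (-3 - u) = 4 - u)
c(t) = 1/(-54 + t) (c(t) = 1/(t - 54) = 1/(-54 + t))
G(r) = r**2*(4 - r) (G(r) = ((4 - r)*r)*r = (r*(4 - r))*r = r**2*(4 - r))
W = 264151/25 (W = 10566 + 1/(-54 + 79) = 10566 + 1/25 = 264151/25 ≈ 10566.)
G(-120) - W = (-120)**2*(4 - 1*(-120)) - 1*264151/25 = 14400*(4 + 120) - 264151/25 = 14400*124 - 264151/25 = 1785600 - 264151/25 = 44375849/25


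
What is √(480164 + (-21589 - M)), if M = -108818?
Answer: √567393 ≈ 753.25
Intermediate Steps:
√(480164 + (-21589 - M)) = √(480164 + (-21589 - 1*(-108818))) = √(480164 + (-21589 + 108818)) = √(480164 + 87229) = √567393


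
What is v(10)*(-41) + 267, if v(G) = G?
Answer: -143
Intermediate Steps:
v(10)*(-41) + 267 = 10*(-41) + 267 = -410 + 267 = -143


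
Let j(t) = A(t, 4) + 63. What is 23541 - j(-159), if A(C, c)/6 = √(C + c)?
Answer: 23478 - 6*I*√155 ≈ 23478.0 - 74.699*I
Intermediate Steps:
A(C, c) = 6*√(C + c)
j(t) = 63 + 6*√(4 + t) (j(t) = 6*√(t + 4) + 63 = 6*√(4 + t) + 63 = 63 + 6*√(4 + t))
23541 - j(-159) = 23541 - (63 + 6*√(4 - 159)) = 23541 - (63 + 6*√(-155)) = 23541 - (63 + 6*(I*√155)) = 23541 - (63 + 6*I*√155) = 23541 + (-63 - 6*I*√155) = 23478 - 6*I*√155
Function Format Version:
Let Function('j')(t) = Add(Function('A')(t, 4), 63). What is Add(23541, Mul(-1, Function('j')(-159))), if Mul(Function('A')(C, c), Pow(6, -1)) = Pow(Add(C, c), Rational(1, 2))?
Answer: Add(23478, Mul(-6, I, Pow(155, Rational(1, 2)))) ≈ Add(23478., Mul(-74.699, I))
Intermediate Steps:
Function('A')(C, c) = Mul(6, Pow(Add(C, c), Rational(1, 2)))
Function('j')(t) = Add(63, Mul(6, Pow(Add(4, t), Rational(1, 2)))) (Function('j')(t) = Add(Mul(6, Pow(Add(t, 4), Rational(1, 2))), 63) = Add(Mul(6, Pow(Add(4, t), Rational(1, 2))), 63) = Add(63, Mul(6, Pow(Add(4, t), Rational(1, 2)))))
Add(23541, Mul(-1, Function('j')(-159))) = Add(23541, Mul(-1, Add(63, Mul(6, Pow(Add(4, -159), Rational(1, 2)))))) = Add(23541, Mul(-1, Add(63, Mul(6, Pow(-155, Rational(1, 2)))))) = Add(23541, Mul(-1, Add(63, Mul(6, Mul(I, Pow(155, Rational(1, 2))))))) = Add(23541, Mul(-1, Add(63, Mul(6, I, Pow(155, Rational(1, 2)))))) = Add(23541, Add(-63, Mul(-6, I, Pow(155, Rational(1, 2))))) = Add(23478, Mul(-6, I, Pow(155, Rational(1, 2))))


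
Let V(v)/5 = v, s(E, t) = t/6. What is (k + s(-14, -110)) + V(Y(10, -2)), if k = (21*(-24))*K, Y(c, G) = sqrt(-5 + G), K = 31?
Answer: -46927/3 + 5*I*sqrt(7) ≈ -15642.0 + 13.229*I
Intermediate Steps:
s(E, t) = t/6 (s(E, t) = t*(1/6) = t/6)
V(v) = 5*v
k = -15624 (k = (21*(-24))*31 = -504*31 = -15624)
(k + s(-14, -110)) + V(Y(10, -2)) = (-15624 + (1/6)*(-110)) + 5*sqrt(-5 - 2) = (-15624 - 55/3) + 5*sqrt(-7) = -46927/3 + 5*(I*sqrt(7)) = -46927/3 + 5*I*sqrt(7)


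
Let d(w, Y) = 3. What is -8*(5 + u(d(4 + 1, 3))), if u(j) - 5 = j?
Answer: -104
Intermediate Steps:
u(j) = 5 + j
-8*(5 + u(d(4 + 1, 3))) = -8*(5 + (5 + 3)) = -8*(5 + 8) = -8*13 = -104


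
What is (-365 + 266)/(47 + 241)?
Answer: -11/32 ≈ -0.34375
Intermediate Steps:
(-365 + 266)/(47 + 241) = -99/288 = -99*1/288 = -11/32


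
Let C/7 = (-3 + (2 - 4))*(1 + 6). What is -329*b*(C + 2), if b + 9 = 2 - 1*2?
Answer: -719523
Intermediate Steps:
b = -9 (b = -9 + (2 - 1*2) = -9 + (2 - 2) = -9 + 0 = -9)
C = -245 (C = 7*((-3 + (2 - 4))*(1 + 6)) = 7*((-3 - 2)*7) = 7*(-5*7) = 7*(-35) = -245)
-329*b*(C + 2) = -(-2961)*(-245 + 2) = -(-2961)*(-243) = -329*2187 = -719523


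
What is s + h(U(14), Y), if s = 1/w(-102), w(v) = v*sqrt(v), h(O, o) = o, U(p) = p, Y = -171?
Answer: -171 + I*sqrt(102)/10404 ≈ -171.0 + 0.00097073*I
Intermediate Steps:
w(v) = v**(3/2)
s = I*sqrt(102)/10404 (s = 1/((-102)**(3/2)) = 1/(-102*I*sqrt(102)) = I*sqrt(102)/10404 ≈ 0.00097073*I)
s + h(U(14), Y) = I*sqrt(102)/10404 - 171 = -171 + I*sqrt(102)/10404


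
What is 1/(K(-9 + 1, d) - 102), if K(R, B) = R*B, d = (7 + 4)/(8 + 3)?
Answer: -1/110 ≈ -0.0090909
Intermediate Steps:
d = 1 (d = 11/11 = 11*(1/11) = 1)
K(R, B) = B*R
1/(K(-9 + 1, d) - 102) = 1/(1*(-9 + 1) - 102) = 1/(1*(-8) - 102) = 1/(-8 - 102) = 1/(-110) = -1/110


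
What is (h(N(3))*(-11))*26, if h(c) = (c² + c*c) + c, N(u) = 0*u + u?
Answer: -6006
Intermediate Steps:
N(u) = u (N(u) = 0 + u = u)
h(c) = c + 2*c² (h(c) = (c² + c²) + c = 2*c² + c = c + 2*c²)
(h(N(3))*(-11))*26 = ((3*(1 + 2*3))*(-11))*26 = ((3*(1 + 6))*(-11))*26 = ((3*7)*(-11))*26 = (21*(-11))*26 = -231*26 = -6006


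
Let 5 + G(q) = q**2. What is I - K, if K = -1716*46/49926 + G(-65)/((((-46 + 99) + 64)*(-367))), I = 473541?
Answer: 169194630028783/357295419 ≈ 4.7354e+5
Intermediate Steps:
G(q) = -5 + q**2
K = -600020104/357295419 (K = -1716*46/49926 + (-5 + (-65)**2)/((((-46 + 99) + 64)*(-367))) = -78936*1/49926 + (-5 + 4225)/(((53 + 64)*(-367))) = -13156/8321 + 4220/((117*(-367))) = -13156/8321 + 4220/(-42939) = -13156/8321 + 4220*(-1/42939) = -13156/8321 - 4220/42939 = -600020104/357295419 ≈ -1.6793)
I - K = 473541 - 1*(-600020104/357295419) = 473541 + 600020104/357295419 = 169194630028783/357295419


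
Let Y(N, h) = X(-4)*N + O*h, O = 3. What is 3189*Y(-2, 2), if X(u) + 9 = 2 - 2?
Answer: 76536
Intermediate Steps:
X(u) = -9 (X(u) = -9 + (2 - 2) = -9 + 0 = -9)
Y(N, h) = -9*N + 3*h
3189*Y(-2, 2) = 3189*(-9*(-2) + 3*2) = 3189*(18 + 6) = 3189*24 = 76536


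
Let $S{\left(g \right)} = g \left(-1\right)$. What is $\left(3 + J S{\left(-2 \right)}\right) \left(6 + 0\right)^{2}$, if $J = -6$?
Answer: $-324$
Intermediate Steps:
$S{\left(g \right)} = - g$
$\left(3 + J S{\left(-2 \right)}\right) \left(6 + 0\right)^{2} = \left(3 - 6 \left(\left(-1\right) \left(-2\right)\right)\right) \left(6 + 0\right)^{2} = \left(3 - 12\right) 6^{2} = \left(3 - 12\right) 36 = \left(-9\right) 36 = -324$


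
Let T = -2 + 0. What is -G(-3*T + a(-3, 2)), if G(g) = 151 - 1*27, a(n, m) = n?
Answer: -124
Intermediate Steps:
T = -2
G(g) = 124 (G(g) = 151 - 27 = 124)
-G(-3*T + a(-3, 2)) = -1*124 = -124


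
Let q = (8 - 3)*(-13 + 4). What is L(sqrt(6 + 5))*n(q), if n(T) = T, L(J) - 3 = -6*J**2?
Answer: 2835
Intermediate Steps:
q = -45 (q = 5*(-9) = -45)
L(J) = 3 - 6*J**2
L(sqrt(6 + 5))*n(q) = (3 - 6*(sqrt(6 + 5))**2)*(-45) = (3 - 6*(sqrt(11))**2)*(-45) = (3 - 6*11)*(-45) = (3 - 66)*(-45) = -63*(-45) = 2835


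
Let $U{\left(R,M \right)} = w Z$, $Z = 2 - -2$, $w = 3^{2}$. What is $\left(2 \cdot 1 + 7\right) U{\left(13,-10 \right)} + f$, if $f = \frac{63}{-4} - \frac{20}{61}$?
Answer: $\frac{75133}{244} \approx 307.92$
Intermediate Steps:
$w = 9$
$Z = 4$ ($Z = 2 + 2 = 4$)
$f = - \frac{3923}{244}$ ($f = 63 \left(- \frac{1}{4}\right) - \frac{20}{61} = - \frac{63}{4} - \frac{20}{61} = - \frac{3923}{244} \approx -16.078$)
$U{\left(R,M \right)} = 36$ ($U{\left(R,M \right)} = 9 \cdot 4 = 36$)
$\left(2 \cdot 1 + 7\right) U{\left(13,-10 \right)} + f = \left(2 \cdot 1 + 7\right) 36 - \frac{3923}{244} = \left(2 + 7\right) 36 - \frac{3923}{244} = 9 \cdot 36 - \frac{3923}{244} = 324 - \frac{3923}{244} = \frac{75133}{244}$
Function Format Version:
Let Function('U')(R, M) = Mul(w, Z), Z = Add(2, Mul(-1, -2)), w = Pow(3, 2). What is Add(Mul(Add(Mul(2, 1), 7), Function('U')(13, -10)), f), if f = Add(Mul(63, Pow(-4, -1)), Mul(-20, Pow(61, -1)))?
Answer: Rational(75133, 244) ≈ 307.92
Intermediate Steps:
w = 9
Z = 4 (Z = Add(2, 2) = 4)
f = Rational(-3923, 244) (f = Add(Mul(63, Rational(-1, 4)), Mul(-20, Rational(1, 61))) = Add(Rational(-63, 4), Rational(-20, 61)) = Rational(-3923, 244) ≈ -16.078)
Function('U')(R, M) = 36 (Function('U')(R, M) = Mul(9, 4) = 36)
Add(Mul(Add(Mul(2, 1), 7), Function('U')(13, -10)), f) = Add(Mul(Add(Mul(2, 1), 7), 36), Rational(-3923, 244)) = Add(Mul(Add(2, 7), 36), Rational(-3923, 244)) = Add(Mul(9, 36), Rational(-3923, 244)) = Add(324, Rational(-3923, 244)) = Rational(75133, 244)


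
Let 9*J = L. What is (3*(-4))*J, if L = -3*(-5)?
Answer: -20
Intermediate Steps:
L = 15
J = 5/3 (J = (⅑)*15 = 5/3 ≈ 1.6667)
(3*(-4))*J = (3*(-4))*(5/3) = -12*5/3 = -20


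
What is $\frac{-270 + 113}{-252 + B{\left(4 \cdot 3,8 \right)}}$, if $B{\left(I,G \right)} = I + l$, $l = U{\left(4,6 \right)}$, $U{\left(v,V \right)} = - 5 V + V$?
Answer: $\frac{157}{264} \approx 0.5947$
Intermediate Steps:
$U{\left(v,V \right)} = - 4 V$
$l = -24$ ($l = \left(-4\right) 6 = -24$)
$B{\left(I,G \right)} = -24 + I$ ($B{\left(I,G \right)} = I - 24 = -24 + I$)
$\frac{-270 + 113}{-252 + B{\left(4 \cdot 3,8 \right)}} = \frac{-270 + 113}{-252 + \left(-24 + 4 \cdot 3\right)} = - \frac{157}{-252 + \left(-24 + 12\right)} = - \frac{157}{-252 - 12} = - \frac{157}{-264} = \left(-157\right) \left(- \frac{1}{264}\right) = \frac{157}{264}$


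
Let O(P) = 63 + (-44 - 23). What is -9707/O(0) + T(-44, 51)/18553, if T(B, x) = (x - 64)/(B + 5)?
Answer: 540281917/222636 ≈ 2426.8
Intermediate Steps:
T(B, x) = (-64 + x)/(5 + B)
O(P) = -4 (O(P) = 63 - 67 = -4)
-9707/O(0) + T(-44, 51)/18553 = -9707/(-4) + ((-64 + 51)/(5 - 44))/18553 = -9707*(-¼) + (-13/(-39))*(1/18553) = 9707/4 - 1/39*(-13)*(1/18553) = 9707/4 + (⅓)*(1/18553) = 9707/4 + 1/55659 = 540281917/222636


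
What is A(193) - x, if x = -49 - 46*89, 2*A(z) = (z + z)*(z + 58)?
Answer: 52586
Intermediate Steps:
A(z) = z*(58 + z) (A(z) = ((z + z)*(z + 58))/2 = ((2*z)*(58 + z))/2 = (2*z*(58 + z))/2 = z*(58 + z))
x = -4143 (x = -49 - 4094 = -4143)
A(193) - x = 193*(58 + 193) - 1*(-4143) = 193*251 + 4143 = 48443 + 4143 = 52586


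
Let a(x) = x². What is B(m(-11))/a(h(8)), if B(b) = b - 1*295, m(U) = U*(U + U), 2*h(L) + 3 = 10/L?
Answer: -3392/49 ≈ -69.224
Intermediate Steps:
h(L) = -3/2 + 5/L (h(L) = -3/2 + (10/L)/2 = -3/2 + 5/L)
m(U) = 2*U² (m(U) = U*(2*U) = 2*U²)
B(b) = -295 + b (B(b) = b - 295 = -295 + b)
B(m(-11))/a(h(8)) = (-295 + 2*(-11)²)/((-3/2 + 5/8)²) = (-295 + 2*121)/((-3/2 + 5*(⅛))²) = (-295 + 242)/((-3/2 + 5/8)²) = -53/((-7/8)²) = -53/49/64 = -53*64/49 = -3392/49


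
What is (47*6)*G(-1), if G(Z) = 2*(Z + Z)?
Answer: -1128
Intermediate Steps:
G(Z) = 4*Z (G(Z) = 2*(2*Z) = 4*Z)
(47*6)*G(-1) = (47*6)*(4*(-1)) = 282*(-4) = -1128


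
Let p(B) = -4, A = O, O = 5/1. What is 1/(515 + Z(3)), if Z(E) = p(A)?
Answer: 1/511 ≈ 0.0019569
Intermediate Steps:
O = 5 (O = 5*1 = 5)
A = 5
Z(E) = -4
1/(515 + Z(3)) = 1/(515 - 4) = 1/511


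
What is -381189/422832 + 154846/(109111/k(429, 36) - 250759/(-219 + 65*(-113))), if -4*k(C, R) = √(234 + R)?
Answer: -726300531161676150959/799194760389451622672 - 6035307887253696*√30/5670299980059113 ≈ -6.7386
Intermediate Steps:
k(C, R) = -√(234 + R)/4
-381189/422832 + 154846/(109111/k(429, 36) - 250759/(-219 + 65*(-113))) = -381189/422832 + 154846/(109111/((-√(234 + 36)/4)) - 250759/(-219 + 65*(-113))) = -381189*1/422832 + 154846/(109111/((-3*√30/4)) - 250759/(-219 - 7345)) = -127063/140944 + 154846/(109111/((-3*√30/4)) - 250759/(-7564)) = -127063/140944 + 154846/(109111/((-3*√30/4)) - 250759*(-1/7564)) = -127063/140944 + 154846/(109111*(-2*√30/45) + 8089/244) = -127063/140944 + 154846/(-218222*√30/45 + 8089/244) = -127063/140944 + 154846/(8089/244 - 218222*√30/45)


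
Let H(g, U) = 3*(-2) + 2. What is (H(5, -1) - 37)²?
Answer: 1681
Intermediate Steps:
H(g, U) = -4 (H(g, U) = -6 + 2 = -4)
(H(5, -1) - 37)² = (-4 - 37)² = (-41)² = 1681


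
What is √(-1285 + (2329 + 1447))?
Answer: √2491 ≈ 49.910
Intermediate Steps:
√(-1285 + (2329 + 1447)) = √(-1285 + 3776) = √2491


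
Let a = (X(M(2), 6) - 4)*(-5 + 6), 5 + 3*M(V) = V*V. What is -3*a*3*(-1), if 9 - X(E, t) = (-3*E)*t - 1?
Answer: 0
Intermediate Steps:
M(V) = -5/3 + V**2/3 (M(V) = -5/3 + (V*V)/3 = -5/3 + V**2/3)
X(E, t) = 10 + 3*E*t (X(E, t) = 9 - ((-3*E)*t - 1) = 9 - (-3*E*t - 1) = 9 - (-1 - 3*E*t) = 9 + (1 + 3*E*t) = 10 + 3*E*t)
a = 0 (a = ((10 + 3*(-5/3 + (1/3)*2**2)*6) - 4)*(-5 + 6) = ((10 + 3*(-5/3 + (1/3)*4)*6) - 4)*1 = ((10 + 3*(-5/3 + 4/3)*6) - 4)*1 = ((10 + 3*(-1/3)*6) - 4)*1 = ((10 - 6) - 4)*1 = (4 - 4)*1 = 0*1 = 0)
-3*a*3*(-1) = -3*0*3*(-1) = -0*(-1) = -3*0 = 0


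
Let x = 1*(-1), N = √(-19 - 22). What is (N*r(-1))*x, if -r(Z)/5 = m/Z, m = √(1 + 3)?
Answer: -10*I*√41 ≈ -64.031*I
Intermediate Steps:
m = 2 (m = √4 = 2)
r(Z) = -10/Z
N = I*√41 (N = √(-41) = I*√41 ≈ 6.4031*I)
x = -1
(N*r(-1))*x = ((I*√41)*(-10/(-1)))*(-1) = ((I*√41)*(-10*(-1)))*(-1) = ((I*√41)*10)*(-1) = (10*I*√41)*(-1) = -10*I*√41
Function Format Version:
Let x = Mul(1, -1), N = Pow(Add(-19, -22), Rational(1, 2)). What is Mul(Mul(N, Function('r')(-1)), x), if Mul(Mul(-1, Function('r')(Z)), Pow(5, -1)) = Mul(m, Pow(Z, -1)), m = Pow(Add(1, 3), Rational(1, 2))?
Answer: Mul(-10, I, Pow(41, Rational(1, 2))) ≈ Mul(-64.031, I)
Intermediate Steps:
m = 2 (m = Pow(4, Rational(1, 2)) = 2)
Function('r')(Z) = Mul(-10, Pow(Z, -1)) (Function('r')(Z) = Mul(-5, Mul(2, Pow(Z, -1))) = Mul(-10, Pow(Z, -1)))
N = Mul(I, Pow(41, Rational(1, 2))) (N = Pow(-41, Rational(1, 2)) = Mul(I, Pow(41, Rational(1, 2))) ≈ Mul(6.4031, I))
x = -1
Mul(Mul(N, Function('r')(-1)), x) = Mul(Mul(Mul(I, Pow(41, Rational(1, 2))), Mul(-10, Pow(-1, -1))), -1) = Mul(Mul(Mul(I, Pow(41, Rational(1, 2))), Mul(-10, -1)), -1) = Mul(Mul(Mul(I, Pow(41, Rational(1, 2))), 10), -1) = Mul(Mul(10, I, Pow(41, Rational(1, 2))), -1) = Mul(-10, I, Pow(41, Rational(1, 2)))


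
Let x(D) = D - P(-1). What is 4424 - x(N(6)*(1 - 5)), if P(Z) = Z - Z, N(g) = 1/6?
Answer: 13274/3 ≈ 4424.7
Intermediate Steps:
N(g) = ⅙
P(Z) = 0
x(D) = D (x(D) = D - 1*0 = D + 0 = D)
4424 - x(N(6)*(1 - 5)) = 4424 - (1 - 5)/6 = 4424 - (-4)/6 = 4424 - 1*(-⅔) = 4424 + ⅔ = 13274/3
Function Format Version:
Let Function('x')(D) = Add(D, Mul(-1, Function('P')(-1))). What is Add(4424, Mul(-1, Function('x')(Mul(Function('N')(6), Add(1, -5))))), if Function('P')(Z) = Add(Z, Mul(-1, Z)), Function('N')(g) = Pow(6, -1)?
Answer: Rational(13274, 3) ≈ 4424.7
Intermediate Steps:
Function('N')(g) = Rational(1, 6)
Function('P')(Z) = 0
Function('x')(D) = D (Function('x')(D) = Add(D, Mul(-1, 0)) = Add(D, 0) = D)
Add(4424, Mul(-1, Function('x')(Mul(Function('N')(6), Add(1, -5))))) = Add(4424, Mul(-1, Mul(Rational(1, 6), Add(1, -5)))) = Add(4424, Mul(-1, Mul(Rational(1, 6), -4))) = Add(4424, Mul(-1, Rational(-2, 3))) = Add(4424, Rational(2, 3)) = Rational(13274, 3)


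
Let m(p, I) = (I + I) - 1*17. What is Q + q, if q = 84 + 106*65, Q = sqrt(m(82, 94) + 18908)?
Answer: 6974 + sqrt(19079) ≈ 7112.1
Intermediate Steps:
m(p, I) = -17 + 2*I (m(p, I) = 2*I - 17 = -17 + 2*I)
Q = sqrt(19079) (Q = sqrt((-17 + 2*94) + 18908) = sqrt((-17 + 188) + 18908) = sqrt(171 + 18908) = sqrt(19079) ≈ 138.13)
q = 6974 (q = 84 + 6890 = 6974)
Q + q = sqrt(19079) + 6974 = 6974 + sqrt(19079)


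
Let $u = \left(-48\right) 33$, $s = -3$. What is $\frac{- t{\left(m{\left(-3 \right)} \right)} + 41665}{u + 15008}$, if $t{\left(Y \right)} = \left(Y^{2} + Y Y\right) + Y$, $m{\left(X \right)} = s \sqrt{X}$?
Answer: $\frac{41719}{13424} + \frac{3 i \sqrt{3}}{13424} \approx 3.1078 + 0.00038708 i$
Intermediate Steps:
$m{\left(X \right)} = - 3 \sqrt{X}$
$t{\left(Y \right)} = Y + 2 Y^{2}$ ($t{\left(Y \right)} = \left(Y^{2} + Y^{2}\right) + Y = 2 Y^{2} + Y = Y + 2 Y^{2}$)
$u = -1584$
$\frac{- t{\left(m{\left(-3 \right)} \right)} + 41665}{u + 15008} = \frac{- - 3 \sqrt{-3} \left(1 + 2 \left(- 3 \sqrt{-3}\right)\right) + 41665}{-1584 + 15008} = \frac{- - 3 i \sqrt{3} \left(1 + 2 \left(- 3 i \sqrt{3}\right)\right) + 41665}{13424} = \left(- - 3 i \sqrt{3} \left(1 + 2 \left(- 3 i \sqrt{3}\right)\right) + 41665\right) \frac{1}{13424} = \left(- - 3 i \sqrt{3} \left(1 - 6 i \sqrt{3}\right) + 41665\right) \frac{1}{13424} = \left(- \left(-3\right) i \sqrt{3} \left(1 - 6 i \sqrt{3}\right) + 41665\right) \frac{1}{13424} = \left(3 i \sqrt{3} \left(1 - 6 i \sqrt{3}\right) + 41665\right) \frac{1}{13424} = \left(41665 + 3 i \sqrt{3} \left(1 - 6 i \sqrt{3}\right)\right) \frac{1}{13424} = \frac{41665}{13424} + \frac{3 i \sqrt{3} \left(1 - 6 i \sqrt{3}\right)}{13424}$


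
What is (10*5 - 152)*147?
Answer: -14994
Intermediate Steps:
(10*5 - 152)*147 = (50 - 152)*147 = -102*147 = -14994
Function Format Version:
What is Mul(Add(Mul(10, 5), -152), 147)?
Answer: -14994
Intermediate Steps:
Mul(Add(Mul(10, 5), -152), 147) = Mul(Add(50, -152), 147) = Mul(-102, 147) = -14994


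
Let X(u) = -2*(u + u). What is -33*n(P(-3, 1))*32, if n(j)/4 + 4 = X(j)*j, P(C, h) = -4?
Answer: 287232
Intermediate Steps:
X(u) = -4*u
n(j) = -16 - 16*j**2 (n(j) = -16 + 4*((-4*j)*j) = -16 + 4*(-4*j**2) = -16 - 16*j**2)
-33*n(P(-3, 1))*32 = -33*(-16 - 16*(-4)**2)*32 = -33*(-16 - 16*16)*32 = -33*(-16 - 256)*32 = -33*(-272)*32 = 8976*32 = 287232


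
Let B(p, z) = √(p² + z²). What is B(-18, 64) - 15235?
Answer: -15235 + 2*√1105 ≈ -15169.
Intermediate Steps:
B(-18, 64) - 15235 = √((-18)² + 64²) - 15235 = √(324 + 4096) - 15235 = √4420 - 15235 = 2*√1105 - 15235 = -15235 + 2*√1105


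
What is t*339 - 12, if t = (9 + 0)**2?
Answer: 27447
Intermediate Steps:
t = 81 (t = 9**2 = 81)
t*339 - 12 = 81*339 - 12 = 27459 - 12 = 27447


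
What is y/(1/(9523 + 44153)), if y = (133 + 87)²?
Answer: 2597918400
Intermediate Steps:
y = 48400 (y = 220² = 48400)
y/(1/(9523 + 44153)) = 48400/(1/(9523 + 44153)) = 48400/(1/53676) = 48400*53676 = 2597918400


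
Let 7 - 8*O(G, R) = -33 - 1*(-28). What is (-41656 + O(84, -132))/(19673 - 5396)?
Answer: -83309/28554 ≈ -2.9176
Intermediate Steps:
O(G, R) = 3/2 (O(G, R) = 7/8 - (-33 - 1*(-28))/8 = 7/8 - (-33 + 28)/8 = 7/8 - ⅛*(-5) = 7/8 + 5/8 = 3/2)
(-41656 + O(84, -132))/(19673 - 5396) = (-41656 + 3/2)/(19673 - 5396) = -83309/2/14277 = -83309/2*1/14277 = -83309/28554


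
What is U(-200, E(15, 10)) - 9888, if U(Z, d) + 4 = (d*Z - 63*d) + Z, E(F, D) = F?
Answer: -14037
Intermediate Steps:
U(Z, d) = -4 + Z - 63*d + Z*d (U(Z, d) = -4 + ((d*Z - 63*d) + Z) = -4 + ((Z*d - 63*d) + Z) = -4 + ((-63*d + Z*d) + Z) = -4 + (Z - 63*d + Z*d) = -4 + Z - 63*d + Z*d)
U(-200, E(15, 10)) - 9888 = (-4 - 200 - 63*15 - 200*15) - 9888 = (-4 - 200 - 945 - 3000) - 9888 = -4149 - 9888 = -14037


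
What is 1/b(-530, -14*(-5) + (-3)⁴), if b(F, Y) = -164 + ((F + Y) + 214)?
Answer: -1/329 ≈ -0.0030395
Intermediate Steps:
b(F, Y) = 50 + F + Y (b(F, Y) = -164 + (214 + F + Y) = 50 + F + Y)
1/b(-530, -14*(-5) + (-3)⁴) = 1/(50 - 530 + (-14*(-5) + (-3)⁴)) = 1/(50 - 530 + (70 + 81)) = 1/(50 - 530 + 151) = 1/(-329) = -1/329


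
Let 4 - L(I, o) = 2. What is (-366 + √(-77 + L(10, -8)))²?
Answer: 133881 - 3660*I*√3 ≈ 1.3388e+5 - 6339.3*I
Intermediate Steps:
L(I, o) = 2 (L(I, o) = 4 - 1*2 = 4 - 2 = 2)
(-366 + √(-77 + L(10, -8)))² = (-366 + √(-77 + 2))² = (-366 + √(-75))² = (-366 + 5*I*√3)²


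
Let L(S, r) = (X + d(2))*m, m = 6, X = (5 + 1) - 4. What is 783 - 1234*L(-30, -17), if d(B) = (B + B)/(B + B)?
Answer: -21429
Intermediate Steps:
X = 2 (X = 6 - 4 = 2)
d(B) = 1 (d(B) = (2*B)/((2*B)) = (2*B)*(1/(2*B)) = 1)
L(S, r) = 18 (L(S, r) = (2 + 1)*6 = 3*6 = 18)
783 - 1234*L(-30, -17) = 783 - 1234*18 = 783 - 22212 = -21429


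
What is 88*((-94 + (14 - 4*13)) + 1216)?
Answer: 95392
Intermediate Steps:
88*((-94 + (14 - 4*13)) + 1216) = 88*((-94 + (14 - 52)) + 1216) = 88*((-94 - 38) + 1216) = 88*(-132 + 1216) = 88*1084 = 95392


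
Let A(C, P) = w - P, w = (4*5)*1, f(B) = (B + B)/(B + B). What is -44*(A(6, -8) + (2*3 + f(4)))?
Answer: -1540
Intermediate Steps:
f(B) = 1 (f(B) = (2*B)/((2*B)) = (2*B)*(1/(2*B)) = 1)
w = 20 (w = 20*1 = 20)
A(C, P) = 20 - P
-44*(A(6, -8) + (2*3 + f(4))) = -44*((20 - 1*(-8)) + (2*3 + 1)) = -44*((20 + 8) + (6 + 1)) = -44*(28 + 7) = -44*35 = -1540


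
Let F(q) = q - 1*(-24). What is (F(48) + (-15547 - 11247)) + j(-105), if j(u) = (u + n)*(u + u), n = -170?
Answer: 31028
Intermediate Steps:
j(u) = 2*u*(-170 + u) (j(u) = (u - 170)*(u + u) = (-170 + u)*(2*u) = 2*u*(-170 + u))
F(q) = 24 + q (F(q) = q + 24 = 24 + q)
(F(48) + (-15547 - 11247)) + j(-105) = ((24 + 48) + (-15547 - 11247)) + 2*(-105)*(-170 - 105) = (72 - 26794) + 2*(-105)*(-275) = -26722 + 57750 = 31028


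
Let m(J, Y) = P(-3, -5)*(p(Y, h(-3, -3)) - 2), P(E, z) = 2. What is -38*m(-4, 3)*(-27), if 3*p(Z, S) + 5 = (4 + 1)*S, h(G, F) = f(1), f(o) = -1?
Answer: -10944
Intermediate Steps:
h(G, F) = -1
p(Z, S) = -5/3 + 5*S/3 (p(Z, S) = -5/3 + ((4 + 1)*S)/3 = -5/3 + (5*S)/3 = -5/3 + 5*S/3)
m(J, Y) = -32/3 (m(J, Y) = 2*((-5/3 + (5/3)*(-1)) - 2) = 2*((-5/3 - 5/3) - 2) = 2*(-10/3 - 2) = 2*(-16/3) = -32/3)
-38*m(-4, 3)*(-27) = -38*(-32/3)*(-27) = (1216/3)*(-27) = -10944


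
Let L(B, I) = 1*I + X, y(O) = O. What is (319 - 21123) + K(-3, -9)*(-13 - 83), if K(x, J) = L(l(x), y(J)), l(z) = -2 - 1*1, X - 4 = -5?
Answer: -19844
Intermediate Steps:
X = -1 (X = 4 - 5 = -1)
l(z) = -3 (l(z) = -2 - 1 = -3)
L(B, I) = -1 + I (L(B, I) = 1*I - 1 = I - 1 = -1 + I)
K(x, J) = -1 + J
(319 - 21123) + K(-3, -9)*(-13 - 83) = (319 - 21123) + (-1 - 9)*(-13 - 83) = -20804 - 10*(-96) = -20804 + 960 = -19844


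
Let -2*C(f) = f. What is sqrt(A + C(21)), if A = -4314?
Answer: 93*I*sqrt(2)/2 ≈ 65.761*I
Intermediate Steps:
C(f) = -f/2
sqrt(A + C(21)) = sqrt(-4314 - 1/2*21) = sqrt(-4314 - 21/2) = sqrt(-8649/2) = 93*I*sqrt(2)/2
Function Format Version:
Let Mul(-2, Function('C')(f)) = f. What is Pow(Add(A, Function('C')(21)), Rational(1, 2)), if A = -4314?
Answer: Mul(Rational(93, 2), I, Pow(2, Rational(1, 2))) ≈ Mul(65.761, I)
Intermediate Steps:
Function('C')(f) = Mul(Rational(-1, 2), f)
Pow(Add(A, Function('C')(21)), Rational(1, 2)) = Pow(Add(-4314, Mul(Rational(-1, 2), 21)), Rational(1, 2)) = Pow(Add(-4314, Rational(-21, 2)), Rational(1, 2)) = Pow(Rational(-8649, 2), Rational(1, 2)) = Mul(Rational(93, 2), I, Pow(2, Rational(1, 2)))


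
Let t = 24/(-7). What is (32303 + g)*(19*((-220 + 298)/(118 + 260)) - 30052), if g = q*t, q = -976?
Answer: -472395921805/441 ≈ -1.0712e+9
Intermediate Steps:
t = -24/7 (t = 24*(-⅐) = -24/7 ≈ -3.4286)
g = 23424/7 (g = -976*(-24/7) = 23424/7 ≈ 3346.3)
(32303 + g)*(19*((-220 + 298)/(118 + 260)) - 30052) = (32303 + 23424/7)*(19*((-220 + 298)/(118 + 260)) - 30052) = 249545*(19*(78/378) - 30052)/7 = 249545*(19*(78*(1/378)) - 30052)/7 = 249545*(19*(13/63) - 30052)/7 = 249545*(247/63 - 30052)/7 = (249545/7)*(-1893029/63) = -472395921805/441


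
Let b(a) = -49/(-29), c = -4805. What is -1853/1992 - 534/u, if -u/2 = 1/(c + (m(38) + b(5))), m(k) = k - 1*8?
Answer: -73623859801/57768 ≈ -1.2745e+6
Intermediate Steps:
m(k) = -8 + k (m(k) = k - 8 = -8 + k)
b(a) = 49/29 (b(a) = -49*(-1/29) = 49/29)
u = 29/69213 (u = -2/(-4805 + ((-8 + 38) + 49/29)) = -2/(-4805 + (30 + 49/29)) = -2/(-4805 + 919/29) = -2/(-138426/29) = -2*(-29/138426) = 29/69213 ≈ 0.00041900)
-1853/1992 - 534/u = -1853/1992 - 534/29/69213 = -1853*1/1992 - 534*69213/29 = -1853/1992 - 36959742/29 = -73623859801/57768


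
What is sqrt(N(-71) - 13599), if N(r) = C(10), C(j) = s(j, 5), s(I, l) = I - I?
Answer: 3*I*sqrt(1511) ≈ 116.61*I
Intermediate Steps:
s(I, l) = 0
C(j) = 0
N(r) = 0
sqrt(N(-71) - 13599) = sqrt(0 - 13599) = sqrt(-13599) = 3*I*sqrt(1511)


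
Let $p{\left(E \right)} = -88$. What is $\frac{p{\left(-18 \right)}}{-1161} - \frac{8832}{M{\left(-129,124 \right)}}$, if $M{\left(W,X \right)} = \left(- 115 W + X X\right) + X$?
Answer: $- \frac{7584472}{35218935} \approx -0.21535$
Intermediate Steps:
$M{\left(W,X \right)} = X + X^{2} - 115 W$ ($M{\left(W,X \right)} = \left(- 115 W + X^{2}\right) + X = \left(X^{2} - 115 W\right) + X = X + X^{2} - 115 W$)
$\frac{p{\left(-18 \right)}}{-1161} - \frac{8832}{M{\left(-129,124 \right)}} = - \frac{88}{-1161} - \frac{8832}{124 + 124^{2} - -14835} = \left(-88\right) \left(- \frac{1}{1161}\right) - \frac{8832}{124 + 15376 + 14835} = \frac{88}{1161} - \frac{8832}{30335} = - \frac{7584472}{35218935}$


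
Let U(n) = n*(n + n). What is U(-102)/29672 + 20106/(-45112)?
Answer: 21381579/83660204 ≈ 0.25558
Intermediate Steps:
U(n) = 2*n² (U(n) = n*(2*n) = 2*n²)
U(-102)/29672 + 20106/(-45112) = (2*(-102)²)/29672 + 20106/(-45112) = (2*10404)*(1/29672) + 20106*(-1/45112) = 20808*(1/29672) - 10053/22556 = 2601/3709 - 10053/22556 = 21381579/83660204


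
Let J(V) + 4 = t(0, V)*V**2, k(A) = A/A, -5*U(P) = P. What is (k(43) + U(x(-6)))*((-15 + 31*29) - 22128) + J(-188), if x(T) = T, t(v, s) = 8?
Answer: 1180056/5 ≈ 2.3601e+5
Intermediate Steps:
U(P) = -P/5
k(A) = 1
J(V) = -4 + 8*V**2
(k(43) + U(x(-6)))*((-15 + 31*29) - 22128) + J(-188) = (1 - 1/5*(-6))*((-15 + 31*29) - 22128) + (-4 + 8*(-188)**2) = (1 + 6/5)*((-15 + 899) - 22128) + (-4 + 8*35344) = 11*(884 - 22128)/5 + (-4 + 282752) = (11/5)*(-21244) + 282748 = -233684/5 + 282748 = 1180056/5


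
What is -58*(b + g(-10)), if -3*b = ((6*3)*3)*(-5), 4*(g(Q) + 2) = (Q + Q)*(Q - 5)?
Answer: -9454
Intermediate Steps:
g(Q) = -2 + Q*(-5 + Q)/2 (g(Q) = -2 + ((Q + Q)*(Q - 5))/4 = -2 + ((2*Q)*(-5 + Q))/4 = -2 + (2*Q*(-5 + Q))/4 = -2 + Q*(-5 + Q)/2)
b = 90 (b = -(6*3)*3*(-5)/3 = -18*3*(-5)/3 = -18*(-5) = -1/3*(-270) = 90)
-58*(b + g(-10)) = -58*(90 + (-2 + (1/2)*(-10)**2 - 5/2*(-10))) = -58*(90 + (-2 + (1/2)*100 + 25)) = -58*(90 + (-2 + 50 + 25)) = -58*(90 + 73) = -58*163 = -9454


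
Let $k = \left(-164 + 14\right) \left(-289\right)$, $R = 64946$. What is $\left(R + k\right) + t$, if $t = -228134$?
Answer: $-119838$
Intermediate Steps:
$k = 43350$ ($k = \left(-150\right) \left(-289\right) = 43350$)
$\left(R + k\right) + t = \left(64946 + 43350\right) - 228134 = 108296 - 228134 = -119838$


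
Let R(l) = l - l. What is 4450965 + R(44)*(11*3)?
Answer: 4450965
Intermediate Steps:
R(l) = 0
4450965 + R(44)*(11*3) = 4450965 + 0*(11*3) = 4450965 + 0*33 = 4450965 + 0 = 4450965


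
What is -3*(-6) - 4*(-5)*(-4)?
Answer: -62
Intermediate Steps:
-3*(-6) - 4*(-5)*(-4) = 18 + 20*(-4) = 18 - 80 = -62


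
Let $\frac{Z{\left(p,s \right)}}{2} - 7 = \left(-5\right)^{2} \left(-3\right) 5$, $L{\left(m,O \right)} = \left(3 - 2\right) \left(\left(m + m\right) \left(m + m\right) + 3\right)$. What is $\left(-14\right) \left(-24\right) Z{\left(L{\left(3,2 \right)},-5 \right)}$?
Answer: $-247296$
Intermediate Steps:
$L{\left(m,O \right)} = 3 + 4 m^{2}$ ($L{\left(m,O \right)} = 1 \left(2 m 2 m + 3\right) = 1 \left(4 m^{2} + 3\right) = 1 \left(3 + 4 m^{2}\right) = 3 + 4 m^{2}$)
$Z{\left(p,s \right)} = -736$ ($Z{\left(p,s \right)} = 14 + 2 \left(-5\right)^{2} \left(-3\right) 5 = 14 + 2 \cdot 25 \left(-3\right) 5 = 14 + 2 \left(\left(-75\right) 5\right) = 14 + 2 \left(-375\right) = 14 - 750 = -736$)
$\left(-14\right) \left(-24\right) Z{\left(L{\left(3,2 \right)},-5 \right)} = \left(-14\right) \left(-24\right) \left(-736\right) = 336 \left(-736\right) = -247296$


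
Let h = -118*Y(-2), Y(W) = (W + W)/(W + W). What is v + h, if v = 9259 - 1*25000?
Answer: -15859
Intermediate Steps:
Y(W) = 1 (Y(W) = (2*W)/((2*W)) = (2*W)*(1/(2*W)) = 1)
h = -118 (h = -118*1 = -118)
v = -15741 (v = 9259 - 25000 = -15741)
v + h = -15741 - 118 = -15859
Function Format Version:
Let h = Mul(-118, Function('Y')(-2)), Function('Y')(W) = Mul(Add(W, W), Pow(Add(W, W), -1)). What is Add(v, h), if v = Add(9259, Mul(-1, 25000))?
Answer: -15859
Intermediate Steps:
Function('Y')(W) = 1 (Function('Y')(W) = Mul(Mul(2, W), Pow(Mul(2, W), -1)) = Mul(Mul(2, W), Mul(Rational(1, 2), Pow(W, -1))) = 1)
h = -118 (h = Mul(-118, 1) = -118)
v = -15741 (v = Add(9259, -25000) = -15741)
Add(v, h) = Add(-15741, -118) = -15859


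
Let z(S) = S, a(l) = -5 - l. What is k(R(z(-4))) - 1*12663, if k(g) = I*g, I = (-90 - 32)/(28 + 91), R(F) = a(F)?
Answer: -1506775/119 ≈ -12662.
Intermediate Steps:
R(F) = -5 - F
I = -122/119 ≈ -1.0252
k(g) = -122*g/119
k(R(z(-4))) - 1*12663 = -122*(-5 - 1*(-4))/119 - 1*12663 = -122*(-5 + 4)/119 - 12663 = -122/119*(-1) - 12663 = 122/119 - 12663 = -1506775/119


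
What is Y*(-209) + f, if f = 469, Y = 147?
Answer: -30254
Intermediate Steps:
Y*(-209) + f = 147*(-209) + 469 = -30723 + 469 = -30254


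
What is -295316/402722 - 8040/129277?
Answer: -20707725706/26031345997 ≈ -0.79549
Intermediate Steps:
-295316/402722 - 8040/129277 = -295316*1/402722 - 8040*1/129277 = -147658/201361 - 8040/129277 = -20707725706/26031345997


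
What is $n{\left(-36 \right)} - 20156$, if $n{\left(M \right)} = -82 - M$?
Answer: $-20202$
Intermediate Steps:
$n{\left(-36 \right)} - 20156 = \left(-82 - -36\right) - 20156 = \left(-82 + 36\right) - 20156 = -46 - 20156 = -20202$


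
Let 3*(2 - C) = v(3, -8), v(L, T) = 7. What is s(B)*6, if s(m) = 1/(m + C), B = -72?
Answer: -18/217 ≈ -0.082949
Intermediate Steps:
C = -⅓ (C = 2 - ⅓*7 = 2 - 7/3 = -⅓ ≈ -0.33333)
s(m) = 1/(-⅓ + m) (s(m) = 1/(m - ⅓) = 1/(-⅓ + m))
s(B)*6 = (3/(-1 + 3*(-72)))*6 = (3/(-1 - 216))*6 = (3/(-217))*6 = (3*(-1/217))*6 = -3/217*6 = -18/217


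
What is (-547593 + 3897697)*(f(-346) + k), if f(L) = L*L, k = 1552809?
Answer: 5603132692600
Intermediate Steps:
f(L) = L²
(-547593 + 3897697)*(f(-346) + k) = (-547593 + 3897697)*((-346)² + 1552809) = 3350104*(119716 + 1552809) = 3350104*1672525 = 5603132692600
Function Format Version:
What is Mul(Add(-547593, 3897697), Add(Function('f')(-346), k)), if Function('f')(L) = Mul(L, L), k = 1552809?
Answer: 5603132692600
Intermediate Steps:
Function('f')(L) = Pow(L, 2)
Mul(Add(-547593, 3897697), Add(Function('f')(-346), k)) = Mul(Add(-547593, 3897697), Add(Pow(-346, 2), 1552809)) = Mul(3350104, Add(119716, 1552809)) = Mul(3350104, 1672525) = 5603132692600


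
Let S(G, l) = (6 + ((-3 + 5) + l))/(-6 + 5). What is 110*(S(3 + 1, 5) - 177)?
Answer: -20900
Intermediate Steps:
S(G, l) = -8 - l (S(G, l) = (6 + (2 + l))/(-1) = (8 + l)*(-1) = -8 - l)
110*(S(3 + 1, 5) - 177) = 110*((-8 - 1*5) - 177) = 110*((-8 - 5) - 177) = 110*(-13 - 177) = 110*(-190) = -20900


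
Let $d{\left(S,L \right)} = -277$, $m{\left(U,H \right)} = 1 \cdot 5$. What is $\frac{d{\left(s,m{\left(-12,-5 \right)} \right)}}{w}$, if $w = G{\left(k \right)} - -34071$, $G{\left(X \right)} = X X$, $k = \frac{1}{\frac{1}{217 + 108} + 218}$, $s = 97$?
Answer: $- \frac{1390502383677}{171031793297896} \approx -0.0081301$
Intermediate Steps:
$m{\left(U,H \right)} = 5$
$k = \frac{325}{70851}$ ($k = \frac{1}{\frac{1}{325} + 218} = \frac{1}{\frac{70851}{325}} = \frac{325}{70851} \approx 0.0045871$)
$G{\left(X \right)} = X^{2}$
$w = \frac{171031793297896}{5019864201}$ ($w = \left(\frac{325}{70851}\right)^{2} - -34071 = \frac{105625}{5019864201} + 34071 = \frac{171031793297896}{5019864201} \approx 34071.0$)
$\frac{d{\left(s,m{\left(-12,-5 \right)} \right)}}{w} = - \frac{277}{\frac{171031793297896}{5019864201}} = \left(-277\right) \frac{5019864201}{171031793297896} = - \frac{1390502383677}{171031793297896}$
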